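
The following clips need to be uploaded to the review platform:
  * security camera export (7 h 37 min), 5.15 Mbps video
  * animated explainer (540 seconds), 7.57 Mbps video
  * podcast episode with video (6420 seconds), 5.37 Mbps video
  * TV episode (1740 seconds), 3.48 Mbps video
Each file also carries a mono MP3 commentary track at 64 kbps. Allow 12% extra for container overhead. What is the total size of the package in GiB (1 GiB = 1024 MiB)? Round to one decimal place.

24.5 GiB

Audio: 64 kbps = 0.064 Mbps.
security camera export: 5.214 Mbps × 27420 s × 1.12 = 160124.0 Mb
animated explainer: 7.634 Mbps × 540 s × 1.12 = 4617.0 Mb
podcast episode with video: 5.434 Mbps × 6420 s × 1.12 = 39072.6 Mb
TV episode: 3.544 Mbps × 1740 s × 1.12 = 6906.5 Mb
Total: 210720.2 Mb = 26340.0 MB.
= 24.53 GiB.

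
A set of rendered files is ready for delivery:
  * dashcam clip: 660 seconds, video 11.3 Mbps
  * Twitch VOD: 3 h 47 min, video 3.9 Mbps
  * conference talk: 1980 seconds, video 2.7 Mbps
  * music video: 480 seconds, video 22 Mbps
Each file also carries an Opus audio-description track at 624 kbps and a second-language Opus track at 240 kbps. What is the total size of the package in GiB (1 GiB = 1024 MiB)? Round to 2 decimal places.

10.59 GiB

Audio total: 624 + 240 = 864 kbps = 0.864 Mbps.
dashcam clip: 12.164 Mbps × 660 s = 8028.2 Mb
Twitch VOD: 4.764 Mbps × 13620 s = 64885.7 Mb
conference talk: 3.564 Mbps × 1980 s = 7056.7 Mb
music video: 22.864 Mbps × 480 s = 10974.7 Mb
Total: 90945.4 Mb = 11368.2 MB.
= 10.59 GiB.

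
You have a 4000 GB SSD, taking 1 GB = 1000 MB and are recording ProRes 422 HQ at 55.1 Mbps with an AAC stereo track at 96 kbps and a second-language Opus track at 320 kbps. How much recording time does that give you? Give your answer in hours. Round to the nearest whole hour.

160 hours

Audio total: 96 + 320 = 416 kbps = 0.416 Mbps.
Total bitrate: 55.1 + 0.416 = 55.516 Mbps.
Capacity: 4000 GB = 32,000,000 Mb.
Recording time: 32,000,000 / 55.516 = 576,410 s ≈ 160 hours.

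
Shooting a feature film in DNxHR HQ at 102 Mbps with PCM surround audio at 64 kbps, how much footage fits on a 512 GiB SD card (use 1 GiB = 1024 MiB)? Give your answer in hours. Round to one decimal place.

12.0 hours

Audio: 64 kbps = 0.064 Mbps.
Total bitrate: 102 + 0.064 = 102.064 Mbps.
Capacity: 512 GiB = 4,398,047 Mb.
Recording time: 4,398,047 / 102.064 = 43,091 s ≈ 12.0 hours.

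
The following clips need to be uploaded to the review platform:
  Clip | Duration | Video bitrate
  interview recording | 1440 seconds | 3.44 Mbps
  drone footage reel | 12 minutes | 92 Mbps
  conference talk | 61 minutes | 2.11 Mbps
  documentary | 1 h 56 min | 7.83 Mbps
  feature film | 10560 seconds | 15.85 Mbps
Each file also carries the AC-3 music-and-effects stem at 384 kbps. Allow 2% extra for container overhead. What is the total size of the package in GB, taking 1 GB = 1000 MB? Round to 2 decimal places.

39.49 GB

Audio: 384 kbps = 0.384 Mbps.
interview recording: 3.824 Mbps × 1440 s × 1.02 = 5616.7 Mb
drone footage reel: 92.384 Mbps × 720 s × 1.02 = 67846.8 Mb
conference talk: 2.494 Mbps × 3660 s × 1.02 = 9310.6 Mb
documentary: 8.214 Mbps × 6960 s × 1.02 = 58312.8 Mb
feature film: 16.234 Mbps × 10560 s × 1.02 = 174859.7 Mb
Total: 315946.6 Mb = 39493.3 MB.
= 39.49 GB.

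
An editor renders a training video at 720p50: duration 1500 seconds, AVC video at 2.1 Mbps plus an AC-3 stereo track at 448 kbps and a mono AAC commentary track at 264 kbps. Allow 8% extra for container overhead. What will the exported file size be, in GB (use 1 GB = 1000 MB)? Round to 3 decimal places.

0.569 GB

Audio total: 448 + 264 = 712 kbps = 0.712 Mbps.
Total bitrate: 2.1 + 0.712 = 2.812 Mbps.
Stream data: 2.812 Mbps × 1500 s = 4218.0 Mb.
With 8% container overhead: ×1.08.
4,555 Mb ÷ 8 = 569.4 MB → 0.5694 GB.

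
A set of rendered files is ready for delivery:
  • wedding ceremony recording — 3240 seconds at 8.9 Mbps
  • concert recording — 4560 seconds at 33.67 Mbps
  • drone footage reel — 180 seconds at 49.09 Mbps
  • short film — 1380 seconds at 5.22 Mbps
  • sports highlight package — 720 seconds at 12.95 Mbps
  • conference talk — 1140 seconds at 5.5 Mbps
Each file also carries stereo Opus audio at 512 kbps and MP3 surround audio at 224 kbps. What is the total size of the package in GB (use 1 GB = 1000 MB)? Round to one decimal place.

Audio total: 512 + 224 = 736 kbps = 0.736 Mbps.
wedding ceremony recording: 9.636 Mbps × 3240 s = 31220.6 Mb
concert recording: 34.406 Mbps × 4560 s = 156891.4 Mb
drone footage reel: 49.826 Mbps × 180 s = 8968.7 Mb
short film: 5.956 Mbps × 1380 s = 8219.3 Mb
sports highlight package: 13.686 Mbps × 720 s = 9853.9 Mb
conference talk: 6.236 Mbps × 1140 s = 7109.0 Mb
Total: 222262.9 Mb = 27782.9 MB.
= 27.78 GB.

27.8 GB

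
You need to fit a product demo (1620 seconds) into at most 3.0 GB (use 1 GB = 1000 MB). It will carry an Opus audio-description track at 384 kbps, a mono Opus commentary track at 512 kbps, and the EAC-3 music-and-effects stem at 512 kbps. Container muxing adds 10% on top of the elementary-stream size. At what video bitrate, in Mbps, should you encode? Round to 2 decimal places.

Budget: 3.0 GB = 24000.0 Mb.
Stream payload after overhead: 24000.0 / 1.10 = 21818.2 Mb.
Total bitrate budget: 21818.2 Mb / 1620 s = 13.468 Mbps.
Audio total: 384 + 512 + 512 = 1408 kbps = 1.408 Mbps.
Video: 13.468 − 1.408 = 12.060 Mbps.

12.06 Mbps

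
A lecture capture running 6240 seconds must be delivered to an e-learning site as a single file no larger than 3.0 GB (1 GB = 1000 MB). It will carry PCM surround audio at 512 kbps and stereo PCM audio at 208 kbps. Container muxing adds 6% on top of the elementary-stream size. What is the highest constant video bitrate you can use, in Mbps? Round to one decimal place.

2.9 Mbps

Budget: 3.0 GB = 24000.0 Mb.
Stream payload after overhead: 24000.0 / 1.06 = 22641.5 Mb.
Total bitrate budget: 22641.5 Mb / 6240 s = 3.628 Mbps.
Audio total: 512 + 208 = 720 kbps = 0.720 Mbps.
Video: 3.628 − 0.720 = 2.908 Mbps.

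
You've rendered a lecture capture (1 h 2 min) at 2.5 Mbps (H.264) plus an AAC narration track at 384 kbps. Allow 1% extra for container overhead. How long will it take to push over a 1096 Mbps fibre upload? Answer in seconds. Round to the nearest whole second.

10 seconds

1 h 2 min = 62 min = 3720 s
Audio: 384 kbps = 0.384 Mbps.
Total bitrate: 2.884 Mbps.
File: 2.884 Mbps × 3720 s = 10728.5 Mb.
With 1% container overhead: ×1.01. → 10835.8 Mb.
At 1096 Mbps: 10835.8 / 1096 = 9.9 s ≈ 9.89 seconds.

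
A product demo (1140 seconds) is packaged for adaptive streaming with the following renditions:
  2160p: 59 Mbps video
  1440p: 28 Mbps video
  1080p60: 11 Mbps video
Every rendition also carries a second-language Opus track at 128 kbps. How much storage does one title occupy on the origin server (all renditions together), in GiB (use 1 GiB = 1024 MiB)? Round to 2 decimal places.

Audio: 128 kbps = 0.128 Mbps.
Sum of rendition bitrates: (59+0.128) + (28+0.128) + (11+0.128) = 98.384 Mbps.
× 1140 s = 112,158 Mb = 14,020 MB = 13.06 GiB.

13.06 GiB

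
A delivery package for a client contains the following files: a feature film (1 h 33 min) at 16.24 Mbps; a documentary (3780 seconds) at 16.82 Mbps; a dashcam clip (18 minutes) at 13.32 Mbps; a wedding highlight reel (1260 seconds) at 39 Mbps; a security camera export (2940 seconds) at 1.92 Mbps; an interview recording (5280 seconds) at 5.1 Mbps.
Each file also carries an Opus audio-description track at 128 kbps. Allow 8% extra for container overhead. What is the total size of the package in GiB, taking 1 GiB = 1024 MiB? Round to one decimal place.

Audio: 128 kbps = 0.128 Mbps.
feature film: 16.368 Mbps × 5580 s × 1.08 = 98640.1 Mb
documentary: 16.948 Mbps × 3780 s × 1.08 = 69188.5 Mb
dashcam clip: 13.448 Mbps × 1080 s × 1.08 = 15685.7 Mb
wedding highlight reel: 39.128 Mbps × 1260 s × 1.08 = 53245.4 Mb
security camera export: 2.048 Mbps × 2940 s × 1.08 = 6502.8 Mb
interview recording: 5.228 Mbps × 5280 s × 1.08 = 29812.1 Mb
Total: 273074.7 Mb = 34134.3 MB.
= 31.79 GiB.

31.8 GiB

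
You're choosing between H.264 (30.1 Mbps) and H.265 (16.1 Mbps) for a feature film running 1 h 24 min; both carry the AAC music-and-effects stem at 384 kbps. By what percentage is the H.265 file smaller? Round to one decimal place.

45.9%

1 h 24 min = 84 min = 5040 s
Audio: 384 kbps = 0.384 Mbps.
H.264: 30.484 Mbps × 5040 s = 153639.4 Mb = 19.205 GB.
H.265: 16.484 Mbps × 5040 s = 83079.4 Mb = 10.385 GB.
Reduction: (1 − 10.385/19.205) × 100 = 45.93%.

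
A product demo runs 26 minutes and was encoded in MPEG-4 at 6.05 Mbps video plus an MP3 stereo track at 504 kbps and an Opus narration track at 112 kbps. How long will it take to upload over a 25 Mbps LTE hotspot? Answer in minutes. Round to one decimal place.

6.9 minutes

26 min = 1560 s
Audio total: 504 + 112 = 616 kbps = 0.616 Mbps.
Total bitrate: 6.666 Mbps.
File: 6.666 Mbps × 1560 s = 10399.0 Mb.
At 25 Mbps: 10399.0 / 25 = 416.0 s ≈ 6.93 minutes.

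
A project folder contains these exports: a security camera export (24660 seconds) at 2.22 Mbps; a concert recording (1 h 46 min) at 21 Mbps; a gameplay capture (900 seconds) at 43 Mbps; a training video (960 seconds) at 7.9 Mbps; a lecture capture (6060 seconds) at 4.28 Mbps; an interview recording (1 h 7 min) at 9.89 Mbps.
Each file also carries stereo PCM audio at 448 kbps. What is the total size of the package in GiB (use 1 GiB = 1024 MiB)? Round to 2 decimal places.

37.20 GiB

Audio: 448 kbps = 0.448 Mbps.
security camera export: 2.668 Mbps × 24660 s = 65792.9 Mb
concert recording: 21.448 Mbps × 6360 s = 136409.3 Mb
gameplay capture: 43.448 Mbps × 900 s = 39103.2 Mb
training video: 8.348 Mbps × 960 s = 8014.1 Mb
lecture capture: 4.728 Mbps × 6060 s = 28651.7 Mb
interview recording: 10.338 Mbps × 4020 s = 41558.8 Mb
Total: 319529.9 Mb = 39941.2 MB.
= 37.20 GiB.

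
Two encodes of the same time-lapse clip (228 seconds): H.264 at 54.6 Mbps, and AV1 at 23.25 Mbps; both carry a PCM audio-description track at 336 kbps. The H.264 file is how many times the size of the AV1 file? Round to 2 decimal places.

Audio: 336 kbps = 0.336 Mbps.
H.264: 54.936 Mbps × 228 s = 12525.4 Mb = 1.566 GB.
AV1: 23.586 Mbps × 228 s = 5377.6 Mb = 0.672 GB.
Ratio: 1.566 / 0.672 = 2.329.

2.33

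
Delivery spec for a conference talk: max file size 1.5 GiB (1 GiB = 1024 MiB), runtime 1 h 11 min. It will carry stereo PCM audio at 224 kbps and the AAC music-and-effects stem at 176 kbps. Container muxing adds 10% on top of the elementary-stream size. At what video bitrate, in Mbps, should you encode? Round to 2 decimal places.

Budget: 1.5 GiB = 12884.9 Mb.
Stream payload after overhead: 12884.9 / 1.10 = 11713.5 Mb.
1 h 11 min = 71 min = 4260 s
Total bitrate budget: 11713.5 Mb / 4260 s = 2.750 Mbps.
Audio total: 224 + 176 = 400 kbps = 0.400 Mbps.
Video: 2.750 − 0.400 = 2.350 Mbps.

2.35 Mbps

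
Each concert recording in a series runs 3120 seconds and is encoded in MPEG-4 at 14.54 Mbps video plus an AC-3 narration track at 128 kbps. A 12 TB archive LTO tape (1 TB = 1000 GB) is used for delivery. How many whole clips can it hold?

Audio: 128 kbps = 0.128 Mbps.
Total bitrate: 14.668 Mbps.
Per item: 14.668 Mbps × 3120 s = 45,764 Mb = 5,721 MB.
Capacity: 12 TB = 96,000,000 Mb; 2097.71 items → 2097 complete.

2097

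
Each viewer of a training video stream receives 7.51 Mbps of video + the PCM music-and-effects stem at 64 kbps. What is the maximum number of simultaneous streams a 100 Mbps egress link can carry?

13

Audio: 64 kbps = 0.064 Mbps.
Per-viewer media rate: 7.574 Mbps.
100 Mbps = 100.0 Mbps; 100.0 / 7.574 = 13.20 → 13 viewers.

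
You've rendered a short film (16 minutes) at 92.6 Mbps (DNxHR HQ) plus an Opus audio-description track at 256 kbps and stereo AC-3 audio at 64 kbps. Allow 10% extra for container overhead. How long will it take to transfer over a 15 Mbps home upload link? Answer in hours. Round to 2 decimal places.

16 min = 960 s
Audio total: 256 + 64 = 320 kbps = 0.320 Mbps.
Total bitrate: 92.920 Mbps.
File: 92.920 Mbps × 960 s = 89203.2 Mb.
With 10% container overhead: ×1.10. → 98123.5 Mb.
At 15 Mbps: 98123.5 / 15 = 6541.6 s ≈ 1.82 hours.

1.82 hours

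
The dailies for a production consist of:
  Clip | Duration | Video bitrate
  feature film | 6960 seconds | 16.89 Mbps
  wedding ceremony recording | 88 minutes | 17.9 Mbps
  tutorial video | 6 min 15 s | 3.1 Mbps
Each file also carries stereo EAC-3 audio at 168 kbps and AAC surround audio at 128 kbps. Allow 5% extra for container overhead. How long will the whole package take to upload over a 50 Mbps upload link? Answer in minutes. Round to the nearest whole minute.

Audio total: 168 + 128 = 296 kbps = 0.296 Mbps.
feature film: 17.186 Mbps × 6960 s × 1.05 = 125595.3 Mb
wedding ceremony recording: 18.196 Mbps × 5280 s × 1.05 = 100878.6 Mb
tutorial video: 3.396 Mbps × 375 s × 1.05 = 1337.2 Mb
Total: 227811.1 Mb = 28476.4 MB.
At 50 Mbps: 227811.1 / 50 = 4556 s ≈ 75.9 minutes.

76 minutes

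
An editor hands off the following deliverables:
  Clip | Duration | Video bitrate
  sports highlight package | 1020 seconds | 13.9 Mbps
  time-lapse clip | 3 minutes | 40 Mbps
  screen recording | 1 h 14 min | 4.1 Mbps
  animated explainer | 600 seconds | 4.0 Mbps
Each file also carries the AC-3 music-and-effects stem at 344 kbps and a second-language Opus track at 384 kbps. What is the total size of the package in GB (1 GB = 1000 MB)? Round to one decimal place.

5.8 GB

Audio total: 344 + 384 = 728 kbps = 0.728 Mbps.
sports highlight package: 14.628 Mbps × 1020 s = 14920.6 Mb
time-lapse clip: 40.728 Mbps × 180 s = 7331.0 Mb
screen recording: 4.828 Mbps × 4440 s = 21436.3 Mb
animated explainer: 4.728 Mbps × 600 s = 2836.8 Mb
Total: 46524.7 Mb = 5815.6 MB.
= 5.816 GB.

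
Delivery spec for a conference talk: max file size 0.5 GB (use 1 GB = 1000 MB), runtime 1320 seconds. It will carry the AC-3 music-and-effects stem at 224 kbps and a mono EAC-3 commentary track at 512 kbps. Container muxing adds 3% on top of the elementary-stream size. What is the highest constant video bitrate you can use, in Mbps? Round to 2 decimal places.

2.21 Mbps

Budget: 0.5 GB = 4000.0 Mb.
Stream payload after overhead: 4000.0 / 1.03 = 3883.5 Mb.
Total bitrate budget: 3883.5 Mb / 1320 s = 2.942 Mbps.
Audio total: 224 + 512 = 736 kbps = 0.736 Mbps.
Video: 2.942 − 0.736 = 2.206 Mbps.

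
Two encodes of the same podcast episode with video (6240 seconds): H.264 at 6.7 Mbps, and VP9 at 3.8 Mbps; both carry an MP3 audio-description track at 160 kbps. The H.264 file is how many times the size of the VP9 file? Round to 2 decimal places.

Audio: 160 kbps = 0.160 Mbps.
H.264: 6.860 Mbps × 6240 s = 42806.4 Mb = 4.983 GiB.
VP9: 3.960 Mbps × 6240 s = 24710.4 Mb = 2.877 GiB.
Ratio: 4.983 / 2.877 = 1.732.

1.73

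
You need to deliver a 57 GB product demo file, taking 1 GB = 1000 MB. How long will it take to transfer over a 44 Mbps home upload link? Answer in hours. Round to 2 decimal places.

2.88 hours

File: 57 GB = 456000.0 Mb.
At 44 Mbps: 456000.0 / 44 = 10363.6 s ≈ 2.88 hours.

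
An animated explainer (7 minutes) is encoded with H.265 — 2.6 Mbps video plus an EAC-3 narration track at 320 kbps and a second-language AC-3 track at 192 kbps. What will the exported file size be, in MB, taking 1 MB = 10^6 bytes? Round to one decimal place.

7 min = 420 s
Audio total: 320 + 192 = 512 kbps = 0.512 Mbps.
Total bitrate: 2.6 + 0.512 = 3.112 Mbps.
Stream data: 3.112 Mbps × 420 s = 1307.0 Mb.
1,307 Mb ÷ 8 = 163.4 MB → 163.4 MB.

163.4 MB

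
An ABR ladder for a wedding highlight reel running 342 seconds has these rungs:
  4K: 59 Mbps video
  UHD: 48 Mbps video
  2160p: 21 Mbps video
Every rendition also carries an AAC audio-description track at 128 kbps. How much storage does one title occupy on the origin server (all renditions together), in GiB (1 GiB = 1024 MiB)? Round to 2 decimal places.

Audio: 128 kbps = 0.128 Mbps.
Sum of rendition bitrates: (59+0.128) + (48+0.128) + (21+0.128) = 128.384 Mbps.
× 342 s = 43,907 Mb = 5,488 MB = 5.111 GiB.

5.11 GiB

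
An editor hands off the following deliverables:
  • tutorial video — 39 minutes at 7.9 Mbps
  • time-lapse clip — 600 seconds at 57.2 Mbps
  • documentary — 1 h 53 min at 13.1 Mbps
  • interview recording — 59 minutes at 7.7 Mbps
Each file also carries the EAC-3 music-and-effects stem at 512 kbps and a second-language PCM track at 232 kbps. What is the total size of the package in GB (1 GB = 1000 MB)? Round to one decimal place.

Audio total: 512 + 232 = 744 kbps = 0.744 Mbps.
tutorial video: 8.644 Mbps × 2340 s = 20227.0 Mb
time-lapse clip: 57.944 Mbps × 600 s = 34766.4 Mb
documentary: 13.844 Mbps × 6780 s = 93862.3 Mb
interview recording: 8.444 Mbps × 3540 s = 29891.8 Mb
Total: 178747.4 Mb = 22343.4 MB.
= 22.34 GB.

22.3 GB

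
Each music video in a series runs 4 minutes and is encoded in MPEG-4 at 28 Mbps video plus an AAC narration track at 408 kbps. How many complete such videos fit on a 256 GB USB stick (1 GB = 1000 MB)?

300

4 min = 240 s
Audio: 408 kbps = 0.408 Mbps.
Total bitrate: 28.408 Mbps.
Per item: 28.408 Mbps × 240 s = 6,818 Mb = 852.2 MB.
Capacity: 256 GB = 2,048,000 Mb; 300.38 items → 300 complete.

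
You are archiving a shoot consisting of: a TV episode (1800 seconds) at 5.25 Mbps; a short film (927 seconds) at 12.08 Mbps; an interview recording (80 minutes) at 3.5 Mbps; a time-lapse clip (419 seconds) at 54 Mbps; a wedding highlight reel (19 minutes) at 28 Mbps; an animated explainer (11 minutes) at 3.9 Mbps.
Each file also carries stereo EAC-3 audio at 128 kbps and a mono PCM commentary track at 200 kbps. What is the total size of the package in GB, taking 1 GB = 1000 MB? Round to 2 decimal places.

Audio total: 128 + 200 = 328 kbps = 0.328 Mbps.
TV episode: 5.578 Mbps × 1800 s = 10040.4 Mb
short film: 12.408 Mbps × 927 s = 11502.2 Mb
interview recording: 3.828 Mbps × 4800 s = 18374.4 Mb
time-lapse clip: 54.328 Mbps × 419 s = 22763.4 Mb
wedding highlight reel: 28.328 Mbps × 1140 s = 32293.9 Mb
animated explainer: 4.228 Mbps × 660 s = 2790.5 Mb
Total: 97764.8 Mb = 12220.6 MB.
= 12.22 GB.

12.22 GB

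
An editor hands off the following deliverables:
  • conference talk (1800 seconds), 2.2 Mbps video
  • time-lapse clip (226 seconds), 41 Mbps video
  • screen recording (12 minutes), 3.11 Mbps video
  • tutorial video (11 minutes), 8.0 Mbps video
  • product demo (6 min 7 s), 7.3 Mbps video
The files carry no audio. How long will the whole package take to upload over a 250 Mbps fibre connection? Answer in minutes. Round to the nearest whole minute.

conference talk: 2.200 Mbps × 1800 s = 3960.0 Mb
time-lapse clip: 41.000 Mbps × 226 s = 9266.0 Mb
screen recording: 3.110 Mbps × 720 s = 2239.2 Mb
tutorial video: 8.000 Mbps × 660 s = 5280.0 Mb
product demo: 7.300 Mbps × 367 s = 2679.1 Mb
Total: 23424.3 Mb = 2928.0 MB.
At 250 Mbps: 23424.3 / 250 = 94 s ≈ 1.56 minutes.

2 minutes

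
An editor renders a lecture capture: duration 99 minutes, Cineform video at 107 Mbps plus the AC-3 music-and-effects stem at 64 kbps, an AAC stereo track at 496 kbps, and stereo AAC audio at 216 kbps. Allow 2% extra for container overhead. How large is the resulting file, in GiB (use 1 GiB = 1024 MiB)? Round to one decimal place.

99 min = 5940 s
Audio total: 64 + 496 + 216 = 776 kbps = 0.776 Mbps.
Total bitrate: 107 + 0.776 = 107.776 Mbps.
Stream data: 107.776 Mbps × 5940 s = 640189.4 Mb.
With 2% container overhead: ×1.02.
652,993 Mb = 81,624,153,600 bytes ÷ 1,073,741,824 = 76.02 GiB.

76.0 GiB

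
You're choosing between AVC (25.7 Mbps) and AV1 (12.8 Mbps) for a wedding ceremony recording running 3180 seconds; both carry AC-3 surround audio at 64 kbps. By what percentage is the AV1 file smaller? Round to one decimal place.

50.1%

Audio: 64 kbps = 0.064 Mbps.
AVC: 25.764 Mbps × 3180 s = 81929.5 Mb = 10.241 GB.
AV1: 12.864 Mbps × 3180 s = 40907.5 Mb = 5.113 GB.
Reduction: (1 − 5.113/10.241) × 100 = 50.07%.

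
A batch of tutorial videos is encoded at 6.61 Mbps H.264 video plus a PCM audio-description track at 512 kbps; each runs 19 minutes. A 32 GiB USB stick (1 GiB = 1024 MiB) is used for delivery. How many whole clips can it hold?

33

19 min = 1140 s
Audio: 512 kbps = 0.512 Mbps.
Total bitrate: 7.122 Mbps.
Per item: 7.122 Mbps × 1140 s = 8,119 Mb = 1,015 MB.
Capacity: 32 GiB = 274,878 Mb; 33.86 items → 33 complete.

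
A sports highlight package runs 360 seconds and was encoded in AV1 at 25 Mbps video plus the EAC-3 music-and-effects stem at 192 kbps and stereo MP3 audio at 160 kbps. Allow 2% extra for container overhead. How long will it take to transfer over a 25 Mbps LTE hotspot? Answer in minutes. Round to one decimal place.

6.2 minutes

Audio total: 192 + 160 = 352 kbps = 0.352 Mbps.
Total bitrate: 25.352 Mbps.
File: 25.352 Mbps × 360 s = 9126.7 Mb.
With 2% container overhead: ×1.02. → 9309.3 Mb.
At 25 Mbps: 9309.3 / 25 = 372.4 s ≈ 6.21 minutes.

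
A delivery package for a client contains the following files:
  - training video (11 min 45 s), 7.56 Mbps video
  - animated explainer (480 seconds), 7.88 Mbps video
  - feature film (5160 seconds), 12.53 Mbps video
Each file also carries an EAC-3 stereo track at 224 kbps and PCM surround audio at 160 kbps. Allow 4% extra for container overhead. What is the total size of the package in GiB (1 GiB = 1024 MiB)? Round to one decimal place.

9.2 GiB

Audio total: 224 + 160 = 384 kbps = 0.384 Mbps.
training video: 7.944 Mbps × 705 s × 1.04 = 5824.5 Mb
animated explainer: 8.264 Mbps × 480 s × 1.04 = 4125.4 Mb
feature film: 12.914 Mbps × 5160 s × 1.04 = 69301.7 Mb
Total: 79251.6 Mb = 9906.5 MB.
= 9.226 GiB.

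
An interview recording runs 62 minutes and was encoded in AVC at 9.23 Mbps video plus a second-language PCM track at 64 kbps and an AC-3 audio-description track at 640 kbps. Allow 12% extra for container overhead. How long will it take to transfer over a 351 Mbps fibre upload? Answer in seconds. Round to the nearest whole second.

62 min = 3720 s
Audio total: 64 + 640 = 704 kbps = 0.704 Mbps.
Total bitrate: 9.934 Mbps.
File: 9.934 Mbps × 3720 s = 36954.5 Mb.
With 12% container overhead: ×1.12. → 41389.0 Mb.
At 351 Mbps: 41389.0 / 351 = 117.9 s ≈ 118 seconds.

118 seconds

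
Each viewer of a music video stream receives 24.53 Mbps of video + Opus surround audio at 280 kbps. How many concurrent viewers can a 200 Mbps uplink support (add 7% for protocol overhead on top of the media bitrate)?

7

Audio: 280 kbps = 0.280 Mbps.
Per-viewer media rate: 24.810 Mbps.
On the wire with 7% overhead: 26.547 Mbps.
200 Mbps = 200.0 Mbps; 200.0 / 26.547 = 7.53 → 7 viewers.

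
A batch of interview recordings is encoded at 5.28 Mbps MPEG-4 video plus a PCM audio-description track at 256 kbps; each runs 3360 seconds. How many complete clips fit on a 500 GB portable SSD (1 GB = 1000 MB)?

215

Audio: 256 kbps = 0.256 Mbps.
Total bitrate: 5.536 Mbps.
Per item: 5.536 Mbps × 3360 s = 18,601 Mb = 2,325 MB.
Capacity: 500 GB = 4,000,000 Mb; 215.04 items → 215 complete.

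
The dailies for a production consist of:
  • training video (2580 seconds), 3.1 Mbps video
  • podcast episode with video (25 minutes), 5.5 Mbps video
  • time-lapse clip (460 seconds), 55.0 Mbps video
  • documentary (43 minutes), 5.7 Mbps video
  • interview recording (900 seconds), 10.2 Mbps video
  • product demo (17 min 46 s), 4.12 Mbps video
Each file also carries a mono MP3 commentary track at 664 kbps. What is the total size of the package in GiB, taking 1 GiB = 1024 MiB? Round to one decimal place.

8.8 GiB

Audio: 664 kbps = 0.664 Mbps.
training video: 3.764 Mbps × 2580 s = 9711.1 Mb
podcast episode with video: 6.164 Mbps × 1500 s = 9246.0 Mb
time-lapse clip: 55.664 Mbps × 460 s = 25605.4 Mb
documentary: 6.364 Mbps × 2580 s = 16419.1 Mb
interview recording: 10.864 Mbps × 900 s = 9777.6 Mb
product demo: 4.784 Mbps × 1066 s = 5099.7 Mb
Total: 75859.0 Mb = 9482.4 MB.
= 8.831 GiB.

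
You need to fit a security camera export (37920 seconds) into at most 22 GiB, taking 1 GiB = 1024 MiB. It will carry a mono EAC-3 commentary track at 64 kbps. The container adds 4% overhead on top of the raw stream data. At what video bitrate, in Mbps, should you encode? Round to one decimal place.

4.7 Mbps

Budget: 22 GiB = 188978.6 Mb.
Stream payload after overhead: 188978.6 / 1.04 = 181710.2 Mb.
Total bitrate budget: 181710.2 Mb / 37920 s = 4.792 Mbps.
Audio: 64 kbps = 0.064 Mbps.
Video: 4.792 − 0.064 = 4.728 Mbps.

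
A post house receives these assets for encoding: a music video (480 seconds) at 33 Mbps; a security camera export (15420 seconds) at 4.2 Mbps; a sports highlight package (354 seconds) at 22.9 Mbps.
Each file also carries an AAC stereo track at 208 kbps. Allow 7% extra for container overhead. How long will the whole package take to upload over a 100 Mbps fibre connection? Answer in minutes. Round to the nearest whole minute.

Audio: 208 kbps = 0.208 Mbps.
music video: 33.208 Mbps × 480 s × 1.07 = 17055.6 Mb
security camera export: 4.408 Mbps × 15420 s × 1.07 = 72729.4 Mb
sports highlight package: 23.108 Mbps × 354 s × 1.07 = 8752.8 Mb
Total: 98537.8 Mb = 12317.2 MB.
At 100 Mbps: 98537.8 / 100 = 985 s ≈ 16.4 minutes.

16 minutes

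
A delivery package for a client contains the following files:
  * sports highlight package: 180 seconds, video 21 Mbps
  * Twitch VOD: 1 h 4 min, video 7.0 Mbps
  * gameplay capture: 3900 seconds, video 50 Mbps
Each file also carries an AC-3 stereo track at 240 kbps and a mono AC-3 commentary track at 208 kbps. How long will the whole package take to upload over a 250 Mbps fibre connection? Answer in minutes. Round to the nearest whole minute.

Audio total: 240 + 208 = 448 kbps = 0.448 Mbps.
sports highlight package: 21.448 Mbps × 180 s = 3860.6 Mb
Twitch VOD: 7.448 Mbps × 3840 s = 28600.3 Mb
gameplay capture: 50.448 Mbps × 3900 s = 196747.2 Mb
Total: 229208.2 Mb = 28651.0 MB.
At 250 Mbps: 229208.2 / 250 = 917 s ≈ 15.3 minutes.

15 minutes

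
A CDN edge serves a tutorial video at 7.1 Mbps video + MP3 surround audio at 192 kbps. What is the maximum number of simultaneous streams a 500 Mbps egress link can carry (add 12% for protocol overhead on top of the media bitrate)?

61

Audio: 192 kbps = 0.192 Mbps.
Per-viewer media rate: 7.292 Mbps.
On the wire with 12% overhead: 8.167 Mbps.
500 Mbps = 500.0 Mbps; 500.0 / 8.167 = 61.22 → 61 viewers.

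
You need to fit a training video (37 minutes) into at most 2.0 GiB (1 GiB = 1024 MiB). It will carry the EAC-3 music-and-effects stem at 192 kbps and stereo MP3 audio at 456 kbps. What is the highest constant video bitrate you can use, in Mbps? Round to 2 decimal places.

7.09 Mbps

Budget: 2.0 GiB = 17179.9 Mb.
37 min = 2220 s
Total bitrate budget: 17179.9 Mb / 2220 s = 7.739 Mbps.
Audio total: 192 + 456 = 648 kbps = 0.648 Mbps.
Video: 7.739 − 0.648 = 7.091 Mbps.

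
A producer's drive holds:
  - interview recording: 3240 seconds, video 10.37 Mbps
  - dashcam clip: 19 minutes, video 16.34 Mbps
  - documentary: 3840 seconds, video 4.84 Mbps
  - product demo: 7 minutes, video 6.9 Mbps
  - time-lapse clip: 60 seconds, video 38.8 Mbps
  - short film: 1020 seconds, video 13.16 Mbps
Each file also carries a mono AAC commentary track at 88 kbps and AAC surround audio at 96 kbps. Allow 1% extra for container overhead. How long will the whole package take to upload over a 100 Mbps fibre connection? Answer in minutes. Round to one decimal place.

Audio total: 88 + 96 = 184 kbps = 0.184 Mbps.
interview recording: 10.554 Mbps × 3240 s × 1.01 = 34536.9 Mb
dashcam clip: 16.524 Mbps × 1140 s × 1.01 = 19025.7 Mb
documentary: 5.024 Mbps × 3840 s × 1.01 = 19485.1 Mb
product demo: 7.084 Mbps × 420 s × 1.01 = 3005.0 Mb
time-lapse clip: 38.984 Mbps × 60 s × 1.01 = 2362.4 Mb
short film: 13.344 Mbps × 1020 s × 1.01 = 13747.0 Mb
Total: 92162.2 Mb = 11520.3 MB.
At 100 Mbps: 92162.2 / 100 = 922 s ≈ 15.4 minutes.

15.4 minutes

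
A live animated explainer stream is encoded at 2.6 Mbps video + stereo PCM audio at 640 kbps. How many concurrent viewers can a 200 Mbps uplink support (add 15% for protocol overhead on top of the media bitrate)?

Audio: 640 kbps = 0.640 Mbps.
Per-viewer media rate: 3.240 Mbps.
On the wire with 15% overhead: 3.726 Mbps.
200 Mbps = 200.0 Mbps; 200.0 / 3.726 = 53.68 → 53 viewers.

53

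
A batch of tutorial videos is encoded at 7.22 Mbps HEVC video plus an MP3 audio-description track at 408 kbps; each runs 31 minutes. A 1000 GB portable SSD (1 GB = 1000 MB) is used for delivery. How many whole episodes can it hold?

31 min = 1860 s
Audio: 408 kbps = 0.408 Mbps.
Total bitrate: 7.628 Mbps.
Per item: 7.628 Mbps × 1860 s = 14,188 Mb = 1,774 MB.
Capacity: 1000 GB = 8,000,000 Mb; 563.85 items → 563 complete.

563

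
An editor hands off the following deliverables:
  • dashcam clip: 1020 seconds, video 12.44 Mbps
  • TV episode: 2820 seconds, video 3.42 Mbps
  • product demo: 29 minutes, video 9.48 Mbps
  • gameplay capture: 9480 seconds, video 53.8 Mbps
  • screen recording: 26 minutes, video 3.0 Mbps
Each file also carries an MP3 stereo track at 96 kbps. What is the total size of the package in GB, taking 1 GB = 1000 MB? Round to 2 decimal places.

Audio: 96 kbps = 0.096 Mbps.
dashcam clip: 12.536 Mbps × 1020 s = 12786.7 Mb
TV episode: 3.516 Mbps × 2820 s = 9915.1 Mb
product demo: 9.576 Mbps × 1740 s = 16662.2 Mb
gameplay capture: 53.896 Mbps × 9480 s = 510934.1 Mb
screen recording: 3.096 Mbps × 1560 s = 4829.8 Mb
Total: 555127.9 Mb = 69391.0 MB.
= 69.39 GB.

69.39 GB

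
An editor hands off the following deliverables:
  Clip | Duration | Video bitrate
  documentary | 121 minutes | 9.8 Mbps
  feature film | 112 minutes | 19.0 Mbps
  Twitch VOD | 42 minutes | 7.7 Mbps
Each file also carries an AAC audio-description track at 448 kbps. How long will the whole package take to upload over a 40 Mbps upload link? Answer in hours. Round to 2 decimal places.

1.57 hours

Audio: 448 kbps = 0.448 Mbps.
documentary: 10.248 Mbps × 7260 s = 74400.5 Mb
feature film: 19.448 Mbps × 6720 s = 130690.6 Mb
Twitch VOD: 8.148 Mbps × 2520 s = 20533.0 Mb
Total: 225624.0 Mb = 28203.0 MB.
At 40 Mbps: 225624.0 / 40 = 5641 s ≈ 1.57 hours.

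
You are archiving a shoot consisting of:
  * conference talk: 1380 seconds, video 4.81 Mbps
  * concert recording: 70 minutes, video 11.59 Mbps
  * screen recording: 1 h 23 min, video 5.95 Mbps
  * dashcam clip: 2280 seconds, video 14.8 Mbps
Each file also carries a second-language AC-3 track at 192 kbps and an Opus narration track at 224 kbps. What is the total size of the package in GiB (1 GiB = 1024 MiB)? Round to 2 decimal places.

Audio total: 192 + 224 = 416 kbps = 0.416 Mbps.
conference talk: 5.226 Mbps × 1380 s = 7211.9 Mb
concert recording: 12.006 Mbps × 4200 s = 50425.2 Mb
screen recording: 6.366 Mbps × 4980 s = 31702.7 Mb
dashcam clip: 15.216 Mbps × 2280 s = 34692.5 Mb
Total: 124032.2 Mb = 15504.0 MB.
= 14.44 GiB.

14.44 GiB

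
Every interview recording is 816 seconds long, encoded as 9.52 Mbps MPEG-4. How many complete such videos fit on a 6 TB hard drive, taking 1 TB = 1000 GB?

Per item: 9.520 Mbps × 816 s = 7,768 Mb = 971.0 MB.
Capacity: 6 TB = 48,000,000 Mb; 6178.94 items → 6178 complete.

6178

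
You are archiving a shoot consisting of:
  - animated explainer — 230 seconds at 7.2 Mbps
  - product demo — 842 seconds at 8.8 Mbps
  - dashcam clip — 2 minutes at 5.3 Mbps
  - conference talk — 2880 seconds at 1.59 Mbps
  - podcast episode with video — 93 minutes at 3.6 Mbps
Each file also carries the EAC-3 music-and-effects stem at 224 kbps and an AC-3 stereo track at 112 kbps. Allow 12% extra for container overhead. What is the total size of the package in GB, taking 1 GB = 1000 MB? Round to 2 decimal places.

Audio total: 224 + 112 = 336 kbps = 0.336 Mbps.
animated explainer: 7.536 Mbps × 230 s × 1.12 = 1941.3 Mb
product demo: 9.136 Mbps × 842 s × 1.12 = 8615.6 Mb
dashcam clip: 5.636 Mbps × 120 s × 1.12 = 757.5 Mb
conference talk: 1.926 Mbps × 2880 s × 1.12 = 6212.5 Mb
podcast episode with video: 3.936 Mbps × 5580 s × 1.12 = 24598.4 Mb
Total: 42125.3 Mb = 5265.7 MB.
= 5.266 GB.

5.27 GB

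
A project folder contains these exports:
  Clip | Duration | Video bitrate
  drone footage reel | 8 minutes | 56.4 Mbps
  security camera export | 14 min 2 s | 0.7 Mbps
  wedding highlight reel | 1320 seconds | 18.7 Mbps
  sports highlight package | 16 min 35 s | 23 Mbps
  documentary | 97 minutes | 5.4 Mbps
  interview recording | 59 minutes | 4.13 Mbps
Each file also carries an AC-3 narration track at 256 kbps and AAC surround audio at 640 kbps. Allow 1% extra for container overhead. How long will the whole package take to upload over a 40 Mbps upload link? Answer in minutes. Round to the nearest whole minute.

56 minutes

Audio total: 256 + 640 = 896 kbps = 0.896 Mbps.
drone footage reel: 57.296 Mbps × 480 s × 1.01 = 27777.1 Mb
security camera export: 1.596 Mbps × 842 s × 1.01 = 1357.3 Mb
wedding highlight reel: 19.596 Mbps × 1320 s × 1.01 = 26125.4 Mb
sports highlight package: 23.896 Mbps × 995 s × 1.01 = 24014.3 Mb
documentary: 6.296 Mbps × 5820 s × 1.01 = 37009.1 Mb
interview recording: 5.026 Mbps × 3540 s × 1.01 = 17970.0 Mb
Total: 134253.2 Mb = 16781.6 MB.
At 40 Mbps: 134253.2 / 40 = 3356 s ≈ 55.9 minutes.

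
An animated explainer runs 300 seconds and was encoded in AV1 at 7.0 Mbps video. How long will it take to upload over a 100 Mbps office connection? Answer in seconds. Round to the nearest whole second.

File: 7.000 Mbps × 300 s = 2100.0 Mb.
At 100 Mbps: 2100.0 / 100 = 21.0 s ≈ 21 seconds.

21 seconds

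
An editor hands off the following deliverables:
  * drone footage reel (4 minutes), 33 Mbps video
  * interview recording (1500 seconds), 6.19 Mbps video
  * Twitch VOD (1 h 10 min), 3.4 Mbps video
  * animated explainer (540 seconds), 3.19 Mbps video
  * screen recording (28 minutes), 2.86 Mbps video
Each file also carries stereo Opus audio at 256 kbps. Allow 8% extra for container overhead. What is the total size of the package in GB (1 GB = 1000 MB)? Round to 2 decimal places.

5.41 GB

Audio: 256 kbps = 0.256 Mbps.
drone footage reel: 33.256 Mbps × 240 s × 1.08 = 8620.0 Mb
interview recording: 6.446 Mbps × 1500 s × 1.08 = 10442.5 Mb
Twitch VOD: 3.656 Mbps × 4200 s × 1.08 = 16583.6 Mb
animated explainer: 3.446 Mbps × 540 s × 1.08 = 2009.7 Mb
screen recording: 3.116 Mbps × 1680 s × 1.08 = 5653.7 Mb
Total: 43309.5 Mb = 5413.7 MB.
= 5.414 GB.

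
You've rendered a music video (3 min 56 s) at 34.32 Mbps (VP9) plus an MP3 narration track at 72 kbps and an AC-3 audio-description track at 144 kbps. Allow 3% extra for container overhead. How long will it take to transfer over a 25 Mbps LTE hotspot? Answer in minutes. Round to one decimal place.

3 min 56 s = 236 s
Audio total: 72 + 144 = 216 kbps = 0.216 Mbps.
Total bitrate: 34.536 Mbps.
File: 34.536 Mbps × 236 s = 8150.5 Mb.
With 3% container overhead: ×1.03. → 8395.0 Mb.
At 25 Mbps: 8395.0 / 25 = 335.8 s ≈ 5.6 minutes.

5.6 minutes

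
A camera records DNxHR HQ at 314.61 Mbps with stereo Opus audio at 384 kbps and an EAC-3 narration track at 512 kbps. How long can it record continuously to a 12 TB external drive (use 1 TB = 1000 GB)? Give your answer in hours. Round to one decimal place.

84.5 hours

Audio total: 384 + 512 = 896 kbps = 0.896 Mbps.
Total bitrate: 314.61 + 0.896 = 315.506 Mbps.
Capacity: 12 TB = 96,000,000 Mb.
Recording time: 96,000,000 / 315.506 = 304,273 s ≈ 84.5 hours.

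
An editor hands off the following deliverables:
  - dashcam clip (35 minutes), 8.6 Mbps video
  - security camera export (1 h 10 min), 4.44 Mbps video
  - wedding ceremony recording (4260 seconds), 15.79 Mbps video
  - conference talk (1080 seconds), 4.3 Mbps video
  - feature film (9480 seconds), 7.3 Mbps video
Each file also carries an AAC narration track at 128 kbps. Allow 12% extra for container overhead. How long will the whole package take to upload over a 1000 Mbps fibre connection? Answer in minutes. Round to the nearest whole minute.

3 minutes

Audio: 128 kbps = 0.128 Mbps.
dashcam clip: 8.728 Mbps × 2100 s × 1.12 = 20528.3 Mb
security camera export: 4.568 Mbps × 4200 s × 1.12 = 21487.9 Mb
wedding ceremony recording: 15.918 Mbps × 4260 s × 1.12 = 75948.0 Mb
conference talk: 4.428 Mbps × 1080 s × 1.12 = 5356.1 Mb
feature film: 7.428 Mbps × 9480 s × 1.12 = 78867.5 Mb
Total: 202187.7 Mb = 25273.5 MB.
At 1000 Mbps: 202187.7 / 1000 = 202 s ≈ 3.37 minutes.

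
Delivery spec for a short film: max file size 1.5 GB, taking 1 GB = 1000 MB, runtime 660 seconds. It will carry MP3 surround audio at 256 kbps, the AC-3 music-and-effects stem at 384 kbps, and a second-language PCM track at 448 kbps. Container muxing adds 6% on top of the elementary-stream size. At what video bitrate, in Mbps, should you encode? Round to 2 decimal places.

16.06 Mbps

Budget: 1.5 GB = 12000.0 Mb.
Stream payload after overhead: 12000.0 / 1.06 = 11320.8 Mb.
Total bitrate budget: 11320.8 Mb / 660 s = 17.153 Mbps.
Audio total: 256 + 384 + 448 = 1088 kbps = 1.088 Mbps.
Video: 17.153 − 1.088 = 16.065 Mbps.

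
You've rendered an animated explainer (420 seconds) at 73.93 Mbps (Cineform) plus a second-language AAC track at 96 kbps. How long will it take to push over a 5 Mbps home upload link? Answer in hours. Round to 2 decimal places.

1.73 hours

Audio: 96 kbps = 0.096 Mbps.
Total bitrate: 74.026 Mbps.
File: 74.026 Mbps × 420 s = 31090.9 Mb.
At 5 Mbps: 31090.9 / 5 = 6218.2 s ≈ 1.73 hours.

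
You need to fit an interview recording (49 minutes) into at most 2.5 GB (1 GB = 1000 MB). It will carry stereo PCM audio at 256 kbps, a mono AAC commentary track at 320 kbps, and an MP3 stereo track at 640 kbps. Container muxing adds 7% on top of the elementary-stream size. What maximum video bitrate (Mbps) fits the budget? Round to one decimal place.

Budget: 2.5 GB = 20000.0 Mb.
Stream payload after overhead: 20000.0 / 1.07 = 18691.6 Mb.
49 min = 2940 s
Total bitrate budget: 18691.6 Mb / 2940 s = 6.358 Mbps.
Audio total: 256 + 320 + 640 = 1216 kbps = 1.216 Mbps.
Video: 6.358 − 1.216 = 5.142 Mbps.

5.1 Mbps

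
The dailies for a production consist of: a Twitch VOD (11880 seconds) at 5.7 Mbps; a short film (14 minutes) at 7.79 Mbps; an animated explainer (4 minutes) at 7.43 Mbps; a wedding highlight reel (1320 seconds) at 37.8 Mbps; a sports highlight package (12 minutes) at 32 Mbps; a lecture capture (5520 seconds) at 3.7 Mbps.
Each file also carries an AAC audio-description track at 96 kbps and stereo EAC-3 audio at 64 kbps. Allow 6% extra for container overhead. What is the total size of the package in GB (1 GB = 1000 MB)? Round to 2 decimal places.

Audio total: 96 + 64 = 160 kbps = 0.160 Mbps.
Twitch VOD: 5.860 Mbps × 11880 s × 1.06 = 73793.8 Mb
short film: 7.950 Mbps × 840 s × 1.06 = 7078.7 Mb
animated explainer: 7.590 Mbps × 240 s × 1.06 = 1930.9 Mb
wedding highlight reel: 37.960 Mbps × 1320 s × 1.06 = 53113.6 Mb
sports highlight package: 32.160 Mbps × 720 s × 1.06 = 24544.5 Mb
lecture capture: 3.860 Mbps × 5520 s × 1.06 = 22585.6 Mb
Total: 183047.2 Mb = 22880.9 MB.
= 22.88 GB.

22.88 GB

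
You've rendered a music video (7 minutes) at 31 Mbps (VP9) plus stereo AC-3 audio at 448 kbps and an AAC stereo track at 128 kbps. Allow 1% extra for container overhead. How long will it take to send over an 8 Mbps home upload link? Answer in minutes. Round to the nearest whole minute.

7 min = 420 s
Audio total: 448 + 128 = 576 kbps = 0.576 Mbps.
Total bitrate: 31.576 Mbps.
File: 31.576 Mbps × 420 s = 13261.9 Mb.
With 1% container overhead: ×1.01. → 13394.5 Mb.
At 8 Mbps: 13394.5 / 8 = 1674.3 s ≈ 27.9 minutes.

28 minutes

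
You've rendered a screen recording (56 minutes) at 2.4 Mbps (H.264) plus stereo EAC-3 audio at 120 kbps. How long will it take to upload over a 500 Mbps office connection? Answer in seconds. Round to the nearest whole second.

56 min = 3360 s
Audio: 120 kbps = 0.120 Mbps.
Total bitrate: 2.520 Mbps.
File: 2.520 Mbps × 3360 s = 8467.2 Mb.
At 500 Mbps: 8467.2 / 500 = 16.9 s ≈ 16.9 seconds.

17 seconds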